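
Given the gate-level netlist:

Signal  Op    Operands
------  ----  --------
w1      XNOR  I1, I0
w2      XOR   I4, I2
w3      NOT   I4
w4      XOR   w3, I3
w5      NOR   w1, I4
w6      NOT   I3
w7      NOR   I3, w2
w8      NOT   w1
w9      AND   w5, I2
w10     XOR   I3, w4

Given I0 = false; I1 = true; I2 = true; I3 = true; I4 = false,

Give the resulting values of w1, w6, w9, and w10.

w1 = false, w6 = false, w9 = true, w10 = true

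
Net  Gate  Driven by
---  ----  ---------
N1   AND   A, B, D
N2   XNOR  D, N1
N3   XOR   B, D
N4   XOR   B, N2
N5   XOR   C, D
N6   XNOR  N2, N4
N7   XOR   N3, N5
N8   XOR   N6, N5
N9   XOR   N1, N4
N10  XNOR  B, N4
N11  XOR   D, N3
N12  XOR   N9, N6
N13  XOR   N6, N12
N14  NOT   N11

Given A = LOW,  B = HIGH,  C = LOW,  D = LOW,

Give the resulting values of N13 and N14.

N13 = LOW  N14 = LOW

N1 = A AND B AND D = LOW AND HIGH AND LOW = LOW
N2 = D XNOR N1 = LOW XNOR LOW = HIGH
N3 = B XOR D = HIGH XOR LOW = HIGH
N4 = B XOR N2 = HIGH XOR HIGH = LOW
N6 = N2 XNOR N4 = HIGH XNOR LOW = LOW
N9 = N1 XOR N4 = LOW XOR LOW = LOW
N11 = D XOR N3 = LOW XOR HIGH = HIGH
N12 = N9 XOR N6 = LOW XOR LOW = LOW
N13 = N6 XOR N12 = LOW XOR LOW = LOW
N14 = NOT N11 = NOT HIGH = LOW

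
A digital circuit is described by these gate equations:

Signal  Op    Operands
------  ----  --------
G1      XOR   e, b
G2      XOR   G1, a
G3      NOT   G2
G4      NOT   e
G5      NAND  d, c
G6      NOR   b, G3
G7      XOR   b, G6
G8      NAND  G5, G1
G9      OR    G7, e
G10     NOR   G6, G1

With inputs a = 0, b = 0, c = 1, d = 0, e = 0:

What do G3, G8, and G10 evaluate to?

G1 = e XOR b = 0 XOR 0 = 0
G2 = G1 XOR a = 0 XOR 0 = 0
G3 = NOT G2 = NOT 0 = 1
G5 = d NAND c = 0 NAND 1 = 1
G6 = b NOR G3 = 0 NOR 1 = 0
G8 = G5 NAND G1 = 1 NAND 0 = 1
G10 = G6 NOR G1 = 0 NOR 0 = 1

G3 = 1, G8 = 1, G10 = 1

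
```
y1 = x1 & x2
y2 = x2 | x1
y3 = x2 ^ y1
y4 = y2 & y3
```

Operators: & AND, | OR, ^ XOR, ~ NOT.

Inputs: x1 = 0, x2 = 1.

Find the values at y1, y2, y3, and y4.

y1 = 0, y2 = 1, y3 = 1, y4 = 1

y1 = x1 AND x2 = 0 AND 1 = 0
y2 = x2 OR x1 = 1 OR 0 = 1
y3 = x2 XOR y1 = 1 XOR 0 = 1
y4 = y2 AND y3 = 1 AND 1 = 1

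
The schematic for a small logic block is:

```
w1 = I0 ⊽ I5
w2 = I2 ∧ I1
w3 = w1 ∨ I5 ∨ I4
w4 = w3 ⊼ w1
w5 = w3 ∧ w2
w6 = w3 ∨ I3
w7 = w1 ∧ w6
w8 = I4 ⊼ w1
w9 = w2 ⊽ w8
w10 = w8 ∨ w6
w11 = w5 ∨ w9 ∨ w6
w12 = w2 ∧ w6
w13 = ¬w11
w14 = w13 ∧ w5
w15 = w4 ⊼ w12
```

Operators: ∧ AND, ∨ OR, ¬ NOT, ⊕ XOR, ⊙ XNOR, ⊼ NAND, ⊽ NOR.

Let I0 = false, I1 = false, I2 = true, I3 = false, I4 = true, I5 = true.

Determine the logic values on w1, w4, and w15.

w1 = false, w4 = true, w15 = true

w1 = I0 NOR I5 = false NOR true = false
w2 = I2 AND I1 = true AND false = false
w3 = w1 OR I5 OR I4 = false OR true OR true = true
w4 = w3 NAND w1 = true NAND false = true
w6 = w3 OR I3 = true OR false = true
w12 = w2 AND w6 = false AND true = false
w15 = w4 NAND w12 = true NAND false = true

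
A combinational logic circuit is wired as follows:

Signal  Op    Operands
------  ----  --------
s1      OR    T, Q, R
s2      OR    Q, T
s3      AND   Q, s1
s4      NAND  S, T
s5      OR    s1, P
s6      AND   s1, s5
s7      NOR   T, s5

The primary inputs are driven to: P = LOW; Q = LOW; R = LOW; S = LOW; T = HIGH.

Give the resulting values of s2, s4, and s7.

s2 = HIGH  s4 = HIGH  s7 = LOW

s1 = T OR Q OR R = HIGH OR LOW OR LOW = HIGH
s2 = Q OR T = LOW OR HIGH = HIGH
s4 = S NAND T = LOW NAND HIGH = HIGH
s5 = s1 OR P = HIGH OR LOW = HIGH
s7 = T NOR s5 = HIGH NOR HIGH = LOW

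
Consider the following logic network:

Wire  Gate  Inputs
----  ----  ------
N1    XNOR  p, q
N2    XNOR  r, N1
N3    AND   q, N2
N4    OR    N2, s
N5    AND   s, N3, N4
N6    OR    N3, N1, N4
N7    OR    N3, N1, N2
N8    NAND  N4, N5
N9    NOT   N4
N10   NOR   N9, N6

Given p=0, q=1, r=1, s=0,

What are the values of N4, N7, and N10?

N4 = 0; N7 = 0; N10 = 0

N1 = p XNOR q = 0 XNOR 1 = 0
N2 = r XNOR N1 = 1 XNOR 0 = 0
N3 = q AND N2 = 1 AND 0 = 0
N4 = N2 OR s = 0 OR 0 = 0
N6 = N3 OR N1 OR N4 = 0 OR 0 OR 0 = 0
N7 = N3 OR N1 OR N2 = 0 OR 0 OR 0 = 0
N9 = NOT N4 = NOT 0 = 1
N10 = N9 NOR N6 = 1 NOR 0 = 0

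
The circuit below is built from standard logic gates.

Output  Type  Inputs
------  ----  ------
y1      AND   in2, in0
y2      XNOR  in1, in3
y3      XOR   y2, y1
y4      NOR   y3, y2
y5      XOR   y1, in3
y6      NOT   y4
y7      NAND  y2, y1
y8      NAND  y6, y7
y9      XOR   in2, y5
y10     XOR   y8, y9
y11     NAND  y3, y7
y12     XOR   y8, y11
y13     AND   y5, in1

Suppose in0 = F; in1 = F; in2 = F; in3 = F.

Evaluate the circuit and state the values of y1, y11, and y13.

y1 = F, y11 = F, y13 = F

y1 = in2 AND in0 = F AND F = F
y2 = in1 XNOR in3 = F XNOR F = T
y3 = y2 XOR y1 = T XOR F = T
y5 = y1 XOR in3 = F XOR F = F
y7 = y2 NAND y1 = T NAND F = T
y11 = y3 NAND y7 = T NAND T = F
y13 = y5 AND in1 = F AND F = F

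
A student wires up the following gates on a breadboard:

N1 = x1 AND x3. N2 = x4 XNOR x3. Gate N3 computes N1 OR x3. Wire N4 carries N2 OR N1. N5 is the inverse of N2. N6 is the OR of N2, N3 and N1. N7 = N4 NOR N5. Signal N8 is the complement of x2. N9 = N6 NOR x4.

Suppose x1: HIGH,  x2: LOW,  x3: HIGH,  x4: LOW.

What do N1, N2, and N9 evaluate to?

N1 = HIGH, N2 = LOW, N9 = LOW

N1 = x1 AND x3 = HIGH AND HIGH = HIGH
N2 = x4 XNOR x3 = LOW XNOR HIGH = LOW
N3 = N1 OR x3 = HIGH OR HIGH = HIGH
N6 = N2 OR N3 OR N1 = LOW OR HIGH OR HIGH = HIGH
N9 = N6 NOR x4 = HIGH NOR LOW = LOW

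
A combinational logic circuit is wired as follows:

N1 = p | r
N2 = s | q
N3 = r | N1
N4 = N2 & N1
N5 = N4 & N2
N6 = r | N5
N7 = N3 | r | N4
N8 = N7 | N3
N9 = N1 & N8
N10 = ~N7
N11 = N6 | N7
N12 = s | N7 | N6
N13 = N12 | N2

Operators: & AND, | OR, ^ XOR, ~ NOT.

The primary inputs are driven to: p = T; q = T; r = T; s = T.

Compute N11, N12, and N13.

N1 = p OR r = T OR T = T
N2 = s OR q = T OR T = T
N3 = r OR N1 = T OR T = T
N4 = N2 AND N1 = T AND T = T
N5 = N4 AND N2 = T AND T = T
N6 = r OR N5 = T OR T = T
N7 = N3 OR r OR N4 = T OR T OR T = T
N11 = N6 OR N7 = T OR T = T
N12 = s OR N7 OR N6 = T OR T OR T = T
N13 = N12 OR N2 = T OR T = T

N11 = T, N12 = T, N13 = T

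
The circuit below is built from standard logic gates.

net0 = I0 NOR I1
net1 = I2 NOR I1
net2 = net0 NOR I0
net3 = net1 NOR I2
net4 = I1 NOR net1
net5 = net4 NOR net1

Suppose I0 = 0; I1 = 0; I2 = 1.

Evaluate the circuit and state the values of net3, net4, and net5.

net1 = I2 NOR I1 = 1 NOR 0 = 0
net3 = net1 NOR I2 = 0 NOR 1 = 0
net4 = I1 NOR net1 = 0 NOR 0 = 1
net5 = net4 NOR net1 = 1 NOR 0 = 0

net3 = 0, net4 = 1, net5 = 0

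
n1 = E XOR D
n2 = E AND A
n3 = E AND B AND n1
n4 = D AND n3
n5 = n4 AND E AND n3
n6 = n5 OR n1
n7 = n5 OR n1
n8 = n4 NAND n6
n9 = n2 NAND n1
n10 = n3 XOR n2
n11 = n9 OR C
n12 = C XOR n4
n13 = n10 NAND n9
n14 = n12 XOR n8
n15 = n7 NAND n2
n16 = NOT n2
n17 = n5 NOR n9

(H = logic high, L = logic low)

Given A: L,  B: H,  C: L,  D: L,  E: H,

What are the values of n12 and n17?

n1 = E XOR D = H XOR L = H
n2 = E AND A = H AND L = L
n3 = E AND B AND n1 = H AND H AND H = H
n4 = D AND n3 = L AND H = L
n5 = n4 AND E AND n3 = L AND H AND H = L
n9 = n2 NAND n1 = L NAND H = H
n12 = C XOR n4 = L XOR L = L
n17 = n5 NOR n9 = L NOR H = L

n12 = L, n17 = L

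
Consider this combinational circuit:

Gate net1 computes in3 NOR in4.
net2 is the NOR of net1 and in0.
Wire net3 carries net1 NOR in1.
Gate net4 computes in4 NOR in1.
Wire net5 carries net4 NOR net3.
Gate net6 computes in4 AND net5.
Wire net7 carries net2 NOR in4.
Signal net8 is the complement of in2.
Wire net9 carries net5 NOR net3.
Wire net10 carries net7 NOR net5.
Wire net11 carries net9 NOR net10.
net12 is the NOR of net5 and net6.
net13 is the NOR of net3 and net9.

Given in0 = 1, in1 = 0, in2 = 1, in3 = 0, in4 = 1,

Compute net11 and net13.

net11 = 0; net13 = 0

net1 = in3 NOR in4 = 0 NOR 1 = 0
net2 = net1 NOR in0 = 0 NOR 1 = 0
net3 = net1 NOR in1 = 0 NOR 0 = 1
net4 = in4 NOR in1 = 1 NOR 0 = 0
net5 = net4 NOR net3 = 0 NOR 1 = 0
net7 = net2 NOR in4 = 0 NOR 1 = 0
net9 = net5 NOR net3 = 0 NOR 1 = 0
net10 = net7 NOR net5 = 0 NOR 0 = 1
net11 = net9 NOR net10 = 0 NOR 1 = 0
net13 = net3 NOR net9 = 1 NOR 0 = 0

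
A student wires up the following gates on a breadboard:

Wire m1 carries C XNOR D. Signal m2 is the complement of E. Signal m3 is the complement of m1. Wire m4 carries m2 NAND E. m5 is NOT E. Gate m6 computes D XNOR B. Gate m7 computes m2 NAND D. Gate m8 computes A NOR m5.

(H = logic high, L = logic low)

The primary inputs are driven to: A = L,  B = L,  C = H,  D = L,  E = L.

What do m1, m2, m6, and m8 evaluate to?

m1 = L; m2 = H; m6 = H; m8 = L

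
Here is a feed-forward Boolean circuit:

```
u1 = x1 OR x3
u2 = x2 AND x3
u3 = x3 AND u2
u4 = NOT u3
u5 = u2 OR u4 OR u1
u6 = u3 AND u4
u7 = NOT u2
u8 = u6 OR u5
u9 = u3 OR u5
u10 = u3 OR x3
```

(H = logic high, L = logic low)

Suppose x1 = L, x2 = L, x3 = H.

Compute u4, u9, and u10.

u1 = x1 OR x3 = L OR H = H
u2 = x2 AND x3 = L AND H = L
u3 = x3 AND u2 = H AND L = L
u4 = NOT u3 = NOT L = H
u5 = u2 OR u4 OR u1 = L OR H OR H = H
u9 = u3 OR u5 = L OR H = H
u10 = u3 OR x3 = L OR H = H

u4 = H  u9 = H  u10 = H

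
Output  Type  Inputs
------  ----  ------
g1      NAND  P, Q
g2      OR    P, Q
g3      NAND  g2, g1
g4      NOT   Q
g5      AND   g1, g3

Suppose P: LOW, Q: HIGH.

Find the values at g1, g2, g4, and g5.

g1 = P NAND Q = LOW NAND HIGH = HIGH
g2 = P OR Q = LOW OR HIGH = HIGH
g3 = g2 NAND g1 = HIGH NAND HIGH = LOW
g4 = NOT Q = NOT HIGH = LOW
g5 = g1 AND g3 = HIGH AND LOW = LOW

g1 = HIGH, g2 = HIGH, g4 = LOW, g5 = LOW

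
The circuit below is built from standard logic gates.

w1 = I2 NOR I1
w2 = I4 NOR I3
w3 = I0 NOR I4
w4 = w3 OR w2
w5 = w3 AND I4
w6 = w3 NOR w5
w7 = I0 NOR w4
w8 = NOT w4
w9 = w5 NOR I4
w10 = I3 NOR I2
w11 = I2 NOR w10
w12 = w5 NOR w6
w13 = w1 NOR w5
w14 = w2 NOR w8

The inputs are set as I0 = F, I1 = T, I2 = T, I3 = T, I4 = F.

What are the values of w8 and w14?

w2 = I4 NOR I3 = F NOR T = F
w3 = I0 NOR I4 = F NOR F = T
w4 = w3 OR w2 = T OR F = T
w8 = NOT w4 = NOT T = F
w14 = w2 NOR w8 = F NOR F = T

w8 = F; w14 = T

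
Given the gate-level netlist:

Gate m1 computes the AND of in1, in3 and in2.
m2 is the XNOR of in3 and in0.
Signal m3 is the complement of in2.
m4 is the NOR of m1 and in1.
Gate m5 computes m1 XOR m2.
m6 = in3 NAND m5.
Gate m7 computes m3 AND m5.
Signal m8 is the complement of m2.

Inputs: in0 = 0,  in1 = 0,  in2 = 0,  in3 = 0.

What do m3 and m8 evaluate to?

m2 = in3 XNOR in0 = 0 XNOR 0 = 1
m3 = NOT in2 = NOT 0 = 1
m8 = NOT m2 = NOT 1 = 0

m3 = 1, m8 = 0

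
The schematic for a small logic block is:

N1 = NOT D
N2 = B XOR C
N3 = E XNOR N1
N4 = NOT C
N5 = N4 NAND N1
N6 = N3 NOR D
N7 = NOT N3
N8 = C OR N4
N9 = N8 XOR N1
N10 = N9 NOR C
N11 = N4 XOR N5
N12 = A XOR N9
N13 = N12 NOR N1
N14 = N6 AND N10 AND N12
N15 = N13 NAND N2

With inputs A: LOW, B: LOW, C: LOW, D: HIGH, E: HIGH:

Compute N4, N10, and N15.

N4 = HIGH, N10 = LOW, N15 = HIGH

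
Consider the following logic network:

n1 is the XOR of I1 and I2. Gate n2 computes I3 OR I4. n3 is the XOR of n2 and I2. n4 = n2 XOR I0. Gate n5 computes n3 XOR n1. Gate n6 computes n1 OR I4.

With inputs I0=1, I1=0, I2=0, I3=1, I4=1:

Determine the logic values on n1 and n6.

n1 = I1 XOR I2 = 0 XOR 0 = 0
n6 = n1 OR I4 = 0 OR 1 = 1

n1 = 0; n6 = 1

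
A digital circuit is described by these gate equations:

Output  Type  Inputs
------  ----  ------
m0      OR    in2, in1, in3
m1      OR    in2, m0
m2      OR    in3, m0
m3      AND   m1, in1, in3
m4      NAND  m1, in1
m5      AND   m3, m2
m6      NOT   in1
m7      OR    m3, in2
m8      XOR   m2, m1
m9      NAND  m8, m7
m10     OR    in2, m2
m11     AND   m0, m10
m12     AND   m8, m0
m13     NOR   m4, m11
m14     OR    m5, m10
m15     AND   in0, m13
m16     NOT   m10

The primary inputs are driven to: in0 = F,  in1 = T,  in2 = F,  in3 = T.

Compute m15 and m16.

m15 = F  m16 = F

m0 = in2 OR in1 OR in3 = F OR T OR T = T
m1 = in2 OR m0 = F OR T = T
m2 = in3 OR m0 = T OR T = T
m4 = m1 NAND in1 = T NAND T = F
m10 = in2 OR m2 = F OR T = T
m11 = m0 AND m10 = T AND T = T
m13 = m4 NOR m11 = F NOR T = F
m15 = in0 AND m13 = F AND F = F
m16 = NOT m10 = NOT T = F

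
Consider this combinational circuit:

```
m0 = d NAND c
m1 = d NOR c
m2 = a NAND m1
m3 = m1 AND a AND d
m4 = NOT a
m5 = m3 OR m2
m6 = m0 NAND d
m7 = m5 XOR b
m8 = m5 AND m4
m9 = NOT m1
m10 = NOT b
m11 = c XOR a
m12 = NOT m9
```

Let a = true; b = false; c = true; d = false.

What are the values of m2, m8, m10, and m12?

m2 = true  m8 = false  m10 = true  m12 = false

m1 = d NOR c = false NOR true = false
m2 = a NAND m1 = true NAND false = true
m3 = m1 AND a AND d = false AND true AND false = false
m4 = NOT a = NOT true = false
m5 = m3 OR m2 = false OR true = true
m8 = m5 AND m4 = true AND false = false
m9 = NOT m1 = NOT false = true
m10 = NOT b = NOT false = true
m12 = NOT m9 = NOT true = false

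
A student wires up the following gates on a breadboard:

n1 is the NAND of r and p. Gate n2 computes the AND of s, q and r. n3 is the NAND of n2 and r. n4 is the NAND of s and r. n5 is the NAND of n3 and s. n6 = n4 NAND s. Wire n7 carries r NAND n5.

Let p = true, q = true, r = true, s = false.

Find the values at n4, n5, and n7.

n2 = s AND q AND r = false AND true AND true = false
n3 = n2 NAND r = false NAND true = true
n4 = s NAND r = false NAND true = true
n5 = n3 NAND s = true NAND false = true
n7 = r NAND n5 = true NAND true = false

n4 = true  n5 = true  n7 = false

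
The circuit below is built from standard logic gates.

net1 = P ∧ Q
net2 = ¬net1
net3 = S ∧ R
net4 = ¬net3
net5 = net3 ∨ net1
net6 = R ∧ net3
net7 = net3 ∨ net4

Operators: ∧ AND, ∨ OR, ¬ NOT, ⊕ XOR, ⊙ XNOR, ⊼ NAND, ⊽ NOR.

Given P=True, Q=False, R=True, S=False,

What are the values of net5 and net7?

net1 = P AND Q = True AND False = False
net3 = S AND R = False AND True = False
net4 = NOT net3 = NOT False = True
net5 = net3 OR net1 = False OR False = False
net7 = net3 OR net4 = False OR True = True

net5 = False; net7 = True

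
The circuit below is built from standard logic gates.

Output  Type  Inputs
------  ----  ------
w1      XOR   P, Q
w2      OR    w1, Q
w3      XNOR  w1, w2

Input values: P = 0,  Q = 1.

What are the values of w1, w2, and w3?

w1 = 1; w2 = 1; w3 = 1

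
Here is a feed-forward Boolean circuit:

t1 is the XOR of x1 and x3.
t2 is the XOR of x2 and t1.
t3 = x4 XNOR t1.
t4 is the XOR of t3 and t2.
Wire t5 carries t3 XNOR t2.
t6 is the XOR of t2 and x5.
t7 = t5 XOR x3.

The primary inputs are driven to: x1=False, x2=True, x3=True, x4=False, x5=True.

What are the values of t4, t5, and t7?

t4 = False, t5 = True, t7 = False

t1 = x1 XOR x3 = False XOR True = True
t2 = x2 XOR t1 = True XOR True = False
t3 = x4 XNOR t1 = False XNOR True = False
t4 = t3 XOR t2 = False XOR False = False
t5 = t3 XNOR t2 = False XNOR False = True
t7 = t5 XOR x3 = True XOR True = False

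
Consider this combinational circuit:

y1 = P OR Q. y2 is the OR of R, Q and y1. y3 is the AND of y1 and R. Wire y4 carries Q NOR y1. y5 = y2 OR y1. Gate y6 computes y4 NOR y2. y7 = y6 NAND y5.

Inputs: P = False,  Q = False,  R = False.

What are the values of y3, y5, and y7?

y3 = False; y5 = False; y7 = True

y1 = P OR Q = False OR False = False
y2 = R OR Q OR y1 = False OR False OR False = False
y3 = y1 AND R = False AND False = False
y4 = Q NOR y1 = False NOR False = True
y5 = y2 OR y1 = False OR False = False
y6 = y4 NOR y2 = True NOR False = False
y7 = y6 NAND y5 = False NAND False = True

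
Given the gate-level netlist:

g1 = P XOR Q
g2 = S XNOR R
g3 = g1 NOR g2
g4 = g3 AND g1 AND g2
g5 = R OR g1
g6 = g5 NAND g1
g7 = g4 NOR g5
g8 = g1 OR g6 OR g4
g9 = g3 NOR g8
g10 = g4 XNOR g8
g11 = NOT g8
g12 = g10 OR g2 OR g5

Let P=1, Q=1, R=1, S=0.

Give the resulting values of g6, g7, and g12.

g6 = 1  g7 = 0  g12 = 1

g1 = P XOR Q = 1 XOR 1 = 0
g2 = S XNOR R = 0 XNOR 1 = 0
g3 = g1 NOR g2 = 0 NOR 0 = 1
g4 = g3 AND g1 AND g2 = 1 AND 0 AND 0 = 0
g5 = R OR g1 = 1 OR 0 = 1
g6 = g5 NAND g1 = 1 NAND 0 = 1
g7 = g4 NOR g5 = 0 NOR 1 = 0
g8 = g1 OR g6 OR g4 = 0 OR 1 OR 0 = 1
g10 = g4 XNOR g8 = 0 XNOR 1 = 0
g12 = g10 OR g2 OR g5 = 0 OR 0 OR 1 = 1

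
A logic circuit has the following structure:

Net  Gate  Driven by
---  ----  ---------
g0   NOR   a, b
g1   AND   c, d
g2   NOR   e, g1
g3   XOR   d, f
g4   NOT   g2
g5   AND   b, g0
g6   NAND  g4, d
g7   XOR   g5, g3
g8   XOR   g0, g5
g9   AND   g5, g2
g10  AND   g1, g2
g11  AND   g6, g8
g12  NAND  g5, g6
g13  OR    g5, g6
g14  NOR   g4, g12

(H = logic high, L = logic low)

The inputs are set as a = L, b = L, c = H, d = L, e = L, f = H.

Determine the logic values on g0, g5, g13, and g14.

g0 = a NOR b = L NOR L = H
g1 = c AND d = H AND L = L
g2 = e NOR g1 = L NOR L = H
g4 = NOT g2 = NOT H = L
g5 = b AND g0 = L AND H = L
g6 = g4 NAND d = L NAND L = H
g12 = g5 NAND g6 = L NAND H = H
g13 = g5 OR g6 = L OR H = H
g14 = g4 NOR g12 = L NOR H = L

g0 = H, g5 = L, g13 = H, g14 = L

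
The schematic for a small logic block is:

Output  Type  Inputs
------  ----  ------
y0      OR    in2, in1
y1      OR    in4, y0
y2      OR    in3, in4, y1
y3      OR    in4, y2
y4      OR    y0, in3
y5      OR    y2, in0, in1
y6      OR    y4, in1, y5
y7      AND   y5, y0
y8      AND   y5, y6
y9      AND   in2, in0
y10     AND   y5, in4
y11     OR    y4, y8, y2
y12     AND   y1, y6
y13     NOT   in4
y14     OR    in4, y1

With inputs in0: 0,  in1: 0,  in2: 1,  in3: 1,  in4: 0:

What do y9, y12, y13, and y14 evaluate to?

y0 = in2 OR in1 = 1 OR 0 = 1
y1 = in4 OR y0 = 0 OR 1 = 1
y2 = in3 OR in4 OR y1 = 1 OR 0 OR 1 = 1
y4 = y0 OR in3 = 1 OR 1 = 1
y5 = y2 OR in0 OR in1 = 1 OR 0 OR 0 = 1
y6 = y4 OR in1 OR y5 = 1 OR 0 OR 1 = 1
y9 = in2 AND in0 = 1 AND 0 = 0
y12 = y1 AND y6 = 1 AND 1 = 1
y13 = NOT in4 = NOT 0 = 1
y14 = in4 OR y1 = 0 OR 1 = 1

y9 = 0; y12 = 1; y13 = 1; y14 = 1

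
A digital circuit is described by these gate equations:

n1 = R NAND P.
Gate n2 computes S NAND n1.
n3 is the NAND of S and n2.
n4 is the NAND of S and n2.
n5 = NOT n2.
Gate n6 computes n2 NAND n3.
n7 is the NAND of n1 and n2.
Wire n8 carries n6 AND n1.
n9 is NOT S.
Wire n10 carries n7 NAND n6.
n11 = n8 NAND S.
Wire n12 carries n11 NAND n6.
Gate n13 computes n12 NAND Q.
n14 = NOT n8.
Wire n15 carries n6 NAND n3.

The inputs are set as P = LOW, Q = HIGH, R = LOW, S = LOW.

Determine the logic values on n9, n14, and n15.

n1 = R NAND P = LOW NAND LOW = HIGH
n2 = S NAND n1 = LOW NAND HIGH = HIGH
n3 = S NAND n2 = LOW NAND HIGH = HIGH
n6 = n2 NAND n3 = HIGH NAND HIGH = LOW
n8 = n6 AND n1 = LOW AND HIGH = LOW
n9 = NOT S = NOT LOW = HIGH
n14 = NOT n8 = NOT LOW = HIGH
n15 = n6 NAND n3 = LOW NAND HIGH = HIGH

n9 = HIGH; n14 = HIGH; n15 = HIGH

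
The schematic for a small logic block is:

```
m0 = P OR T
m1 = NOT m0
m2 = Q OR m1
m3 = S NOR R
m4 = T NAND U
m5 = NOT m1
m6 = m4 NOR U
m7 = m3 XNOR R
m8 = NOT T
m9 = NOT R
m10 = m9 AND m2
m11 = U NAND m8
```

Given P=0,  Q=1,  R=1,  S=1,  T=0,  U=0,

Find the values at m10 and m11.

m10 = 0, m11 = 1

m0 = P OR T = 0 OR 0 = 0
m1 = NOT m0 = NOT 0 = 1
m2 = Q OR m1 = 1 OR 1 = 1
m8 = NOT T = NOT 0 = 1
m9 = NOT R = NOT 1 = 0
m10 = m9 AND m2 = 0 AND 1 = 0
m11 = U NAND m8 = 0 NAND 1 = 1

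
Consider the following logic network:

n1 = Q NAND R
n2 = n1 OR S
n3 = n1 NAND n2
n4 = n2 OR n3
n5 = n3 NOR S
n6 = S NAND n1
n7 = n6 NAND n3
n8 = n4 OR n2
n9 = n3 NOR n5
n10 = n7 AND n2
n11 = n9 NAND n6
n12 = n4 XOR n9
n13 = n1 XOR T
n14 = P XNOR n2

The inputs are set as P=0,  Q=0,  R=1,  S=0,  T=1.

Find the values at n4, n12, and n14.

n4 = 1, n12 = 1, n14 = 0

n1 = Q NAND R = 0 NAND 1 = 1
n2 = n1 OR S = 1 OR 0 = 1
n3 = n1 NAND n2 = 1 NAND 1 = 0
n4 = n2 OR n3 = 1 OR 0 = 1
n5 = n3 NOR S = 0 NOR 0 = 1
n9 = n3 NOR n5 = 0 NOR 1 = 0
n12 = n4 XOR n9 = 1 XOR 0 = 1
n14 = P XNOR n2 = 0 XNOR 1 = 0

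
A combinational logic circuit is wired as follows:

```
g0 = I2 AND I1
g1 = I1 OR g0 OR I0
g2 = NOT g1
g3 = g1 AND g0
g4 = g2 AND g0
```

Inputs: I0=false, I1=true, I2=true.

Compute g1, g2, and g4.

g0 = I2 AND I1 = true AND true = true
g1 = I1 OR g0 OR I0 = true OR true OR false = true
g2 = NOT g1 = NOT true = false
g4 = g2 AND g0 = false AND true = false

g1 = true; g2 = false; g4 = false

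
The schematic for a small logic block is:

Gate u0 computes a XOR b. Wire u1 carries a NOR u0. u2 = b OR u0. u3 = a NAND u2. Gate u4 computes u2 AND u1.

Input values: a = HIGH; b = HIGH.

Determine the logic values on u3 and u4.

u0 = a XOR b = HIGH XOR HIGH = LOW
u1 = a NOR u0 = HIGH NOR LOW = LOW
u2 = b OR u0 = HIGH OR LOW = HIGH
u3 = a NAND u2 = HIGH NAND HIGH = LOW
u4 = u2 AND u1 = HIGH AND LOW = LOW

u3 = LOW, u4 = LOW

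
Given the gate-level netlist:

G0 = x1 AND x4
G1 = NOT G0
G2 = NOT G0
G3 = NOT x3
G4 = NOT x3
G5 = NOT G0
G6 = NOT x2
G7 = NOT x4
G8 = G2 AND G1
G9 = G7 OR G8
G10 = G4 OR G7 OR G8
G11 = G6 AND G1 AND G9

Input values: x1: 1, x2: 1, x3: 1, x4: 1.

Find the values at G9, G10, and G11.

G0 = x1 AND x4 = 1 AND 1 = 1
G1 = NOT G0 = NOT 1 = 0
G2 = NOT G0 = NOT 1 = 0
G4 = NOT x3 = NOT 1 = 0
G6 = NOT x2 = NOT 1 = 0
G7 = NOT x4 = NOT 1 = 0
G8 = G2 AND G1 = 0 AND 0 = 0
G9 = G7 OR G8 = 0 OR 0 = 0
G10 = G4 OR G7 OR G8 = 0 OR 0 OR 0 = 0
G11 = G6 AND G1 AND G9 = 0 AND 0 AND 0 = 0

G9 = 0  G10 = 0  G11 = 0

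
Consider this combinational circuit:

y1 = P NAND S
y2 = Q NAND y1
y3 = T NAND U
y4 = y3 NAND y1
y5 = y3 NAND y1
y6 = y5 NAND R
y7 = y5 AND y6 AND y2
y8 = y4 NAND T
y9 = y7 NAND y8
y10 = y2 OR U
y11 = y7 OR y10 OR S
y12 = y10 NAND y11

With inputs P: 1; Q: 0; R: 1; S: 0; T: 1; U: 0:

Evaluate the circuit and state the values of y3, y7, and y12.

y3 = 1  y7 = 0  y12 = 0

y1 = P NAND S = 1 NAND 0 = 1
y2 = Q NAND y1 = 0 NAND 1 = 1
y3 = T NAND U = 1 NAND 0 = 1
y5 = y3 NAND y1 = 1 NAND 1 = 0
y6 = y5 NAND R = 0 NAND 1 = 1
y7 = y5 AND y6 AND y2 = 0 AND 1 AND 1 = 0
y10 = y2 OR U = 1 OR 0 = 1
y11 = y7 OR y10 OR S = 0 OR 1 OR 0 = 1
y12 = y10 NAND y11 = 1 NAND 1 = 0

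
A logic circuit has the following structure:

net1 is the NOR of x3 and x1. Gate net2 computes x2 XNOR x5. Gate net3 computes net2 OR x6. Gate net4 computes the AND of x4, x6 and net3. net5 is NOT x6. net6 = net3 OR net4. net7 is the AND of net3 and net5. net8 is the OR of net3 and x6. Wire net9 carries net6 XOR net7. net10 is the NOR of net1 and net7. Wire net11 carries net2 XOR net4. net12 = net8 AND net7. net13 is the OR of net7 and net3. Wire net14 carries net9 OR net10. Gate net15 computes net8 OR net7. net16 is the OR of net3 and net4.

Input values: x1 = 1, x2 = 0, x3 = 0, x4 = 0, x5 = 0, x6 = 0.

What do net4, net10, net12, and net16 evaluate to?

net1 = x3 NOR x1 = 0 NOR 1 = 0
net2 = x2 XNOR x5 = 0 XNOR 0 = 1
net3 = net2 OR x6 = 1 OR 0 = 1
net4 = x4 AND x6 AND net3 = 0 AND 0 AND 1 = 0
net5 = NOT x6 = NOT 0 = 1
net7 = net3 AND net5 = 1 AND 1 = 1
net8 = net3 OR x6 = 1 OR 0 = 1
net10 = net1 NOR net7 = 0 NOR 1 = 0
net12 = net8 AND net7 = 1 AND 1 = 1
net16 = net3 OR net4 = 1 OR 0 = 1

net4 = 0, net10 = 0, net12 = 1, net16 = 1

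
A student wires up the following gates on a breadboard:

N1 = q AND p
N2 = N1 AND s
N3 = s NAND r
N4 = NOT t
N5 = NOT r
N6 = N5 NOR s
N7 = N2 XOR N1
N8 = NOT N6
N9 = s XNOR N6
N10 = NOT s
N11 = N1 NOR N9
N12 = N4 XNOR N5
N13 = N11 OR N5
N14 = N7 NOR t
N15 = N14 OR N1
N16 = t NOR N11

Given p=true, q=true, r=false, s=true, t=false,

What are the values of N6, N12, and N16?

N1 = q AND p = true AND true = true
N4 = NOT t = NOT false = true
N5 = NOT r = NOT false = true
N6 = N5 NOR s = true NOR true = false
N9 = s XNOR N6 = true XNOR false = false
N11 = N1 NOR N9 = true NOR false = false
N12 = N4 XNOR N5 = true XNOR true = true
N16 = t NOR N11 = false NOR false = true

N6 = false  N12 = true  N16 = true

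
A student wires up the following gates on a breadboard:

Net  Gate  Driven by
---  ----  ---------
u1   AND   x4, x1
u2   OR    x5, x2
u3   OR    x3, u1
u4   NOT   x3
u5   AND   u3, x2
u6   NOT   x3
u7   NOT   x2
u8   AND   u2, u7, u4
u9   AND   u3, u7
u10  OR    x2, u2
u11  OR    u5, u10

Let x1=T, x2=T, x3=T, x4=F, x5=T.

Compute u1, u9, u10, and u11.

u1 = F; u9 = F; u10 = T; u11 = T

u1 = x4 AND x1 = F AND T = F
u2 = x5 OR x2 = T OR T = T
u3 = x3 OR u1 = T OR F = T
u5 = u3 AND x2 = T AND T = T
u7 = NOT x2 = NOT T = F
u9 = u3 AND u7 = T AND F = F
u10 = x2 OR u2 = T OR T = T
u11 = u5 OR u10 = T OR T = T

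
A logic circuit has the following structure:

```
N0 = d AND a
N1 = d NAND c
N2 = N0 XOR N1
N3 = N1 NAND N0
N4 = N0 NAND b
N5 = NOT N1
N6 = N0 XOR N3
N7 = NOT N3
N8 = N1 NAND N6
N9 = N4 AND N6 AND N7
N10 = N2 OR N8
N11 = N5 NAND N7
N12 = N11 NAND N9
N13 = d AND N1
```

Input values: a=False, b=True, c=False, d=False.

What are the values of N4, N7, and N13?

N0 = d AND a = False AND False = False
N1 = d NAND c = False NAND False = True
N3 = N1 NAND N0 = True NAND False = True
N4 = N0 NAND b = False NAND True = True
N7 = NOT N3 = NOT True = False
N13 = d AND N1 = False AND True = False

N4 = True, N7 = False, N13 = False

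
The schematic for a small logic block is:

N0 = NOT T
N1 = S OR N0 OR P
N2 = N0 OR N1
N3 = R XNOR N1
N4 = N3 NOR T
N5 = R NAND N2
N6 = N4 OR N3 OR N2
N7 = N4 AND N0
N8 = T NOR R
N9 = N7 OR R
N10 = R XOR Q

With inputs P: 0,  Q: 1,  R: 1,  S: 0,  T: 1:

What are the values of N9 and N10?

N0 = NOT T = NOT 1 = 0
N1 = S OR N0 OR P = 0 OR 0 OR 0 = 0
N3 = R XNOR N1 = 1 XNOR 0 = 0
N4 = N3 NOR T = 0 NOR 1 = 0
N7 = N4 AND N0 = 0 AND 0 = 0
N9 = N7 OR R = 0 OR 1 = 1
N10 = R XOR Q = 1 XOR 1 = 0

N9 = 1, N10 = 0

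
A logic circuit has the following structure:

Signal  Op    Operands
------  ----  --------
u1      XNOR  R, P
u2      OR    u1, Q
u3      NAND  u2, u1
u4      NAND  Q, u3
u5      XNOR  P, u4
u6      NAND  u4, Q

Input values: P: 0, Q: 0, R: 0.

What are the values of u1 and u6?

u1 = 1  u6 = 1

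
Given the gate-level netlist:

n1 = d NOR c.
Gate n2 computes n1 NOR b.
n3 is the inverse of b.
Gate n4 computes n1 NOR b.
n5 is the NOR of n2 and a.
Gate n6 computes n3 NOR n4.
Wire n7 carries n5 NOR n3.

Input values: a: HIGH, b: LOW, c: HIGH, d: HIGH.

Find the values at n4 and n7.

n1 = d NOR c = HIGH NOR HIGH = LOW
n2 = n1 NOR b = LOW NOR LOW = HIGH
n3 = NOT b = NOT LOW = HIGH
n4 = n1 NOR b = LOW NOR LOW = HIGH
n5 = n2 NOR a = HIGH NOR HIGH = LOW
n7 = n5 NOR n3 = LOW NOR HIGH = LOW

n4 = HIGH, n7 = LOW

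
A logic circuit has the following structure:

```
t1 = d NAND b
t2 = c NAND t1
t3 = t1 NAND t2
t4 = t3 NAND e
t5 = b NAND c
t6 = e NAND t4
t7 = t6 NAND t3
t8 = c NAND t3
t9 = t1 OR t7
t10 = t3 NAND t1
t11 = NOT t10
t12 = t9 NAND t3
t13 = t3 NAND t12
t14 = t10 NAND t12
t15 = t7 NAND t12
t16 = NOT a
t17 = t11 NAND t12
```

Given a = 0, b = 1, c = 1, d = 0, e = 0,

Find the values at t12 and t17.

t1 = d NAND b = 0 NAND 1 = 1
t2 = c NAND t1 = 1 NAND 1 = 0
t3 = t1 NAND t2 = 1 NAND 0 = 1
t4 = t3 NAND e = 1 NAND 0 = 1
t6 = e NAND t4 = 0 NAND 1 = 1
t7 = t6 NAND t3 = 1 NAND 1 = 0
t9 = t1 OR t7 = 1 OR 0 = 1
t10 = t3 NAND t1 = 1 NAND 1 = 0
t11 = NOT t10 = NOT 0 = 1
t12 = t9 NAND t3 = 1 NAND 1 = 0
t17 = t11 NAND t12 = 1 NAND 0 = 1

t12 = 0; t17 = 1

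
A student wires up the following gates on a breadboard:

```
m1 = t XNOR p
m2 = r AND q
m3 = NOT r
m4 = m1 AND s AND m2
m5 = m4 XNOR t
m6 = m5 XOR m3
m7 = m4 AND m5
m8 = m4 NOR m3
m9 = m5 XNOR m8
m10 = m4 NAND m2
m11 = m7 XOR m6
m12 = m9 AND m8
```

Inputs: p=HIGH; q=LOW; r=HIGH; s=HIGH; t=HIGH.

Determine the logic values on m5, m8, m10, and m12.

m1 = t XNOR p = HIGH XNOR HIGH = HIGH
m2 = r AND q = HIGH AND LOW = LOW
m3 = NOT r = NOT HIGH = LOW
m4 = m1 AND s AND m2 = HIGH AND HIGH AND LOW = LOW
m5 = m4 XNOR t = LOW XNOR HIGH = LOW
m8 = m4 NOR m3 = LOW NOR LOW = HIGH
m9 = m5 XNOR m8 = LOW XNOR HIGH = LOW
m10 = m4 NAND m2 = LOW NAND LOW = HIGH
m12 = m9 AND m8 = LOW AND HIGH = LOW

m5 = LOW; m8 = HIGH; m10 = HIGH; m12 = LOW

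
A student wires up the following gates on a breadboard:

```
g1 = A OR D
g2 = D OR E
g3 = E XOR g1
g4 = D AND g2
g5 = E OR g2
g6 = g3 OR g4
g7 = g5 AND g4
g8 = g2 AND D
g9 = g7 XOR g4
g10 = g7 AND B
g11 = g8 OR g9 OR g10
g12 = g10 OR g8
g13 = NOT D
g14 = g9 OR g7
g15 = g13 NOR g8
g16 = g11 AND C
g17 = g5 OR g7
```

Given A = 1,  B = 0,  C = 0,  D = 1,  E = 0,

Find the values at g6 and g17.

g1 = A OR D = 1 OR 1 = 1
g2 = D OR E = 1 OR 0 = 1
g3 = E XOR g1 = 0 XOR 1 = 1
g4 = D AND g2 = 1 AND 1 = 1
g5 = E OR g2 = 0 OR 1 = 1
g6 = g3 OR g4 = 1 OR 1 = 1
g7 = g5 AND g4 = 1 AND 1 = 1
g17 = g5 OR g7 = 1 OR 1 = 1

g6 = 1, g17 = 1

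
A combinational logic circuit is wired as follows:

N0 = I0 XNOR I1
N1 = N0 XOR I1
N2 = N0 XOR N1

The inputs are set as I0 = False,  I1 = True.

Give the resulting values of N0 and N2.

N0 = I0 XNOR I1 = False XNOR True = False
N1 = N0 XOR I1 = False XOR True = True
N2 = N0 XOR N1 = False XOR True = True

N0 = False; N2 = True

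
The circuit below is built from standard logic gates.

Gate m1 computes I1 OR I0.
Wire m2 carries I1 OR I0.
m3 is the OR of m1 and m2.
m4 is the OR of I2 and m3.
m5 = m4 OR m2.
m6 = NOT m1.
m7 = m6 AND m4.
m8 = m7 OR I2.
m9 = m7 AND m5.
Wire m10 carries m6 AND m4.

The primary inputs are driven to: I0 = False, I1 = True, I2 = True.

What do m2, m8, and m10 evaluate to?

m2 = True, m8 = True, m10 = False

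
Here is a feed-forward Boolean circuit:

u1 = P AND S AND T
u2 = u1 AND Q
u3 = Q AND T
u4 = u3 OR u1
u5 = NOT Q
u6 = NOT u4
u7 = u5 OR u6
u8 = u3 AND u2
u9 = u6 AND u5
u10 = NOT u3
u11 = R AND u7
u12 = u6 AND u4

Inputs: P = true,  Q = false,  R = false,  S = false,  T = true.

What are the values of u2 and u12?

u1 = P AND S AND T = true AND false AND true = false
u2 = u1 AND Q = false AND false = false
u3 = Q AND T = false AND true = false
u4 = u3 OR u1 = false OR false = false
u6 = NOT u4 = NOT false = true
u12 = u6 AND u4 = true AND false = false

u2 = false, u12 = false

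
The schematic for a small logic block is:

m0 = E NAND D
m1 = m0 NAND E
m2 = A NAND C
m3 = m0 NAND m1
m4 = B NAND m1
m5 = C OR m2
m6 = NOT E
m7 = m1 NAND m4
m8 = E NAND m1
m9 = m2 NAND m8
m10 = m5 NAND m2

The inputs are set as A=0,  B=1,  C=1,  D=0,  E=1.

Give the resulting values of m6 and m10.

m6 = 0  m10 = 0

m2 = A NAND C = 0 NAND 1 = 1
m5 = C OR m2 = 1 OR 1 = 1
m6 = NOT E = NOT 1 = 0
m10 = m5 NAND m2 = 1 NAND 1 = 0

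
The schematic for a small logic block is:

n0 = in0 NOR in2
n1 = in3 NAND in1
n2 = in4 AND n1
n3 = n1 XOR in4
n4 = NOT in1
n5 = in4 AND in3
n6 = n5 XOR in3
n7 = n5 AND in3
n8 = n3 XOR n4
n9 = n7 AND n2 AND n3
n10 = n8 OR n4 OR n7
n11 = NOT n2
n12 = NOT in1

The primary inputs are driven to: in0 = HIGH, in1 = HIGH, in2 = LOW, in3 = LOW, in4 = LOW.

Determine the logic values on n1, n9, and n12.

n1 = HIGH; n9 = LOW; n12 = LOW

n1 = in3 NAND in1 = LOW NAND HIGH = HIGH
n2 = in4 AND n1 = LOW AND HIGH = LOW
n3 = n1 XOR in4 = HIGH XOR LOW = HIGH
n5 = in4 AND in3 = LOW AND LOW = LOW
n7 = n5 AND in3 = LOW AND LOW = LOW
n9 = n7 AND n2 AND n3 = LOW AND LOW AND HIGH = LOW
n12 = NOT in1 = NOT HIGH = LOW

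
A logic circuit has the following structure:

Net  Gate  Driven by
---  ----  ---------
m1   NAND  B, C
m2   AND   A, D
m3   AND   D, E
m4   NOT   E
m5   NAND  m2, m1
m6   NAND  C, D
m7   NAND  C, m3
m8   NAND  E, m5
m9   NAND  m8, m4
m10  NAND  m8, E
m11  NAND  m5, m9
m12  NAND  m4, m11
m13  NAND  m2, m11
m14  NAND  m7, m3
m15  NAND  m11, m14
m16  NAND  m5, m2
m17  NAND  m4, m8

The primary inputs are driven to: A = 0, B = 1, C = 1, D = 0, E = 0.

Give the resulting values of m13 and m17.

m13 = 1, m17 = 0

m1 = B NAND C = 1 NAND 1 = 0
m2 = A AND D = 0 AND 0 = 0
m4 = NOT E = NOT 0 = 1
m5 = m2 NAND m1 = 0 NAND 0 = 1
m8 = E NAND m5 = 0 NAND 1 = 1
m9 = m8 NAND m4 = 1 NAND 1 = 0
m11 = m5 NAND m9 = 1 NAND 0 = 1
m13 = m2 NAND m11 = 0 NAND 1 = 1
m17 = m4 NAND m8 = 1 NAND 1 = 0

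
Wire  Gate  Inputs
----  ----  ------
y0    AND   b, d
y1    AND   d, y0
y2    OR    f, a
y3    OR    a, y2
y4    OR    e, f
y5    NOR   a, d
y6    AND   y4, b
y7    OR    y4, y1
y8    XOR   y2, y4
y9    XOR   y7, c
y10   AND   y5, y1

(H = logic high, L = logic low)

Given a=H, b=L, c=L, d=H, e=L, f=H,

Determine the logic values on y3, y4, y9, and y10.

y3 = H  y4 = H  y9 = H  y10 = L

y0 = b AND d = L AND H = L
y1 = d AND y0 = H AND L = L
y2 = f OR a = H OR H = H
y3 = a OR y2 = H OR H = H
y4 = e OR f = L OR H = H
y5 = a NOR d = H NOR H = L
y7 = y4 OR y1 = H OR L = H
y9 = y7 XOR c = H XOR L = H
y10 = y5 AND y1 = L AND L = L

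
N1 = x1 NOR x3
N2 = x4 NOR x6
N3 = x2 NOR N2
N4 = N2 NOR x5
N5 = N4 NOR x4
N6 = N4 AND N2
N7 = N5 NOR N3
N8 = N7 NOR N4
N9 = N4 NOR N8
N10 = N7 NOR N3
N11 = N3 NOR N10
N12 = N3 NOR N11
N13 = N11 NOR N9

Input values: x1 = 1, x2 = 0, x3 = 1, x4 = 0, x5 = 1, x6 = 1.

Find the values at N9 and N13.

N9 = 0, N13 = 1

N2 = x4 NOR x6 = 0 NOR 1 = 0
N3 = x2 NOR N2 = 0 NOR 0 = 1
N4 = N2 NOR x5 = 0 NOR 1 = 0
N5 = N4 NOR x4 = 0 NOR 0 = 1
N7 = N5 NOR N3 = 1 NOR 1 = 0
N8 = N7 NOR N4 = 0 NOR 0 = 1
N9 = N4 NOR N8 = 0 NOR 1 = 0
N10 = N7 NOR N3 = 0 NOR 1 = 0
N11 = N3 NOR N10 = 1 NOR 0 = 0
N13 = N11 NOR N9 = 0 NOR 0 = 1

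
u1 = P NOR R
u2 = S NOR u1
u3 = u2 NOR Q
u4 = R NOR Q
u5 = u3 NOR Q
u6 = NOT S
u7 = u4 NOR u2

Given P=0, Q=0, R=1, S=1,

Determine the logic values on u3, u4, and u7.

u1 = P NOR R = 0 NOR 1 = 0
u2 = S NOR u1 = 1 NOR 0 = 0
u3 = u2 NOR Q = 0 NOR 0 = 1
u4 = R NOR Q = 1 NOR 0 = 0
u7 = u4 NOR u2 = 0 NOR 0 = 1

u3 = 1, u4 = 0, u7 = 1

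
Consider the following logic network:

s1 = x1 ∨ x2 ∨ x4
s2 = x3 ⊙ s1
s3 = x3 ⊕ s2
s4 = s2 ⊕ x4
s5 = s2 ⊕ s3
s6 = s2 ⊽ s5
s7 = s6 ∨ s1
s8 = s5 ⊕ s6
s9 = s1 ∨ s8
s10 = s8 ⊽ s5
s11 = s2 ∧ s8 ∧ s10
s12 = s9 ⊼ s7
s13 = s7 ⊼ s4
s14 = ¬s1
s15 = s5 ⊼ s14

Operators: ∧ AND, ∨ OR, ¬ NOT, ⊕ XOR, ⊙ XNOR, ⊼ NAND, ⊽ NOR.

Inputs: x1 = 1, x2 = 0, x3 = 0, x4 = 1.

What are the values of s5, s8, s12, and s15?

s5 = 0  s8 = 1  s12 = 0  s15 = 1

s1 = x1 OR x2 OR x4 = 1 OR 0 OR 1 = 1
s2 = x3 XNOR s1 = 0 XNOR 1 = 0
s3 = x3 XOR s2 = 0 XOR 0 = 0
s5 = s2 XOR s3 = 0 XOR 0 = 0
s6 = s2 NOR s5 = 0 NOR 0 = 1
s7 = s6 OR s1 = 1 OR 1 = 1
s8 = s5 XOR s6 = 0 XOR 1 = 1
s9 = s1 OR s8 = 1 OR 1 = 1
s12 = s9 NAND s7 = 1 NAND 1 = 0
s14 = NOT s1 = NOT 1 = 0
s15 = s5 NAND s14 = 0 NAND 0 = 1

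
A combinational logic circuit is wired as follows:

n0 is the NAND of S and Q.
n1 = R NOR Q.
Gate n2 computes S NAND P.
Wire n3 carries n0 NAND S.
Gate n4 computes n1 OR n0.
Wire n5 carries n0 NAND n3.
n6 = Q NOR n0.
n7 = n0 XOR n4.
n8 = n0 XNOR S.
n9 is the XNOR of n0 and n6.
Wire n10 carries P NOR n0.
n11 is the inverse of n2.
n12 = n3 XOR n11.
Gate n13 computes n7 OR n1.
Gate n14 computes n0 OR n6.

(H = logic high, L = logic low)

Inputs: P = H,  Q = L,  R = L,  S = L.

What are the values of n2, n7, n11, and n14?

n2 = H  n7 = L  n11 = L  n14 = H

n0 = S NAND Q = L NAND L = H
n1 = R NOR Q = L NOR L = H
n2 = S NAND P = L NAND H = H
n4 = n1 OR n0 = H OR H = H
n6 = Q NOR n0 = L NOR H = L
n7 = n0 XOR n4 = H XOR H = L
n11 = NOT n2 = NOT H = L
n14 = n0 OR n6 = H OR L = H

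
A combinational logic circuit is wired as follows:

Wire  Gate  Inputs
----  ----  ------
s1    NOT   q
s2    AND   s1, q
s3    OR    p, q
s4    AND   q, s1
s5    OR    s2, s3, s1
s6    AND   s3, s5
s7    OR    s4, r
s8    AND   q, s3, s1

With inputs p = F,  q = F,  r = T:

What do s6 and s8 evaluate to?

s1 = NOT q = NOT F = T
s2 = s1 AND q = T AND F = F
s3 = p OR q = F OR F = F
s5 = s2 OR s3 OR s1 = F OR F OR T = T
s6 = s3 AND s5 = F AND T = F
s8 = q AND s3 AND s1 = F AND F AND T = F

s6 = F, s8 = F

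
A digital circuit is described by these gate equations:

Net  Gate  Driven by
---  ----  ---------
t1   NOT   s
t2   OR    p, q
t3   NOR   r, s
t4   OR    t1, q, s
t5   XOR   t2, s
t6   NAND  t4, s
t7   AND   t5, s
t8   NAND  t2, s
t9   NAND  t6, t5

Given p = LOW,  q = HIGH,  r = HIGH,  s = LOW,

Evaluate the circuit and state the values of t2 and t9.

t2 = HIGH, t9 = LOW

t1 = NOT s = NOT LOW = HIGH
t2 = p OR q = LOW OR HIGH = HIGH
t4 = t1 OR q OR s = HIGH OR HIGH OR LOW = HIGH
t5 = t2 XOR s = HIGH XOR LOW = HIGH
t6 = t4 NAND s = HIGH NAND LOW = HIGH
t9 = t6 NAND t5 = HIGH NAND HIGH = LOW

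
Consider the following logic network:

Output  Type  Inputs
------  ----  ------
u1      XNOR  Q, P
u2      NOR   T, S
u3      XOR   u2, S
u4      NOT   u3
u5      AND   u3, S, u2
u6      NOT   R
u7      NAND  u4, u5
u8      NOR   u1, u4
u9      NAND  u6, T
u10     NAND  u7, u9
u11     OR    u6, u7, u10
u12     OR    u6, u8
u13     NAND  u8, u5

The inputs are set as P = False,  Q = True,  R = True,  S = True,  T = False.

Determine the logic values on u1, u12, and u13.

u1 = False; u12 = True; u13 = True

u1 = Q XNOR P = True XNOR False = False
u2 = T NOR S = False NOR True = False
u3 = u2 XOR S = False XOR True = True
u4 = NOT u3 = NOT True = False
u5 = u3 AND S AND u2 = True AND True AND False = False
u6 = NOT R = NOT True = False
u8 = u1 NOR u4 = False NOR False = True
u12 = u6 OR u8 = False OR True = True
u13 = u8 NAND u5 = True NAND False = True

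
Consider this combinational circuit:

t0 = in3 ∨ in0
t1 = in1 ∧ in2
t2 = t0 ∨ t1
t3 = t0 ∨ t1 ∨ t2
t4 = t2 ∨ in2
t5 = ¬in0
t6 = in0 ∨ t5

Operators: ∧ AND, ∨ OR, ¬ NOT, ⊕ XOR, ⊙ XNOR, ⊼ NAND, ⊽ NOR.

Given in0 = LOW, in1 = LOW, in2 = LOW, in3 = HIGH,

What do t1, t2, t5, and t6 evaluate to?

t1 = LOW, t2 = HIGH, t5 = HIGH, t6 = HIGH

t0 = in3 OR in0 = HIGH OR LOW = HIGH
t1 = in1 AND in2 = LOW AND LOW = LOW
t2 = t0 OR t1 = HIGH OR LOW = HIGH
t5 = NOT in0 = NOT LOW = HIGH
t6 = in0 OR t5 = LOW OR HIGH = HIGH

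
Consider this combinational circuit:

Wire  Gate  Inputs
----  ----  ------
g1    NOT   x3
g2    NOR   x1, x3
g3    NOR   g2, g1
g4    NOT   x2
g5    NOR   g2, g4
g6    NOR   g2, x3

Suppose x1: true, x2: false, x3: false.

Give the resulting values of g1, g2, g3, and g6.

g1 = true, g2 = false, g3 = false, g6 = true

g1 = NOT x3 = NOT false = true
g2 = x1 NOR x3 = true NOR false = false
g3 = g2 NOR g1 = false NOR true = false
g6 = g2 NOR x3 = false NOR false = true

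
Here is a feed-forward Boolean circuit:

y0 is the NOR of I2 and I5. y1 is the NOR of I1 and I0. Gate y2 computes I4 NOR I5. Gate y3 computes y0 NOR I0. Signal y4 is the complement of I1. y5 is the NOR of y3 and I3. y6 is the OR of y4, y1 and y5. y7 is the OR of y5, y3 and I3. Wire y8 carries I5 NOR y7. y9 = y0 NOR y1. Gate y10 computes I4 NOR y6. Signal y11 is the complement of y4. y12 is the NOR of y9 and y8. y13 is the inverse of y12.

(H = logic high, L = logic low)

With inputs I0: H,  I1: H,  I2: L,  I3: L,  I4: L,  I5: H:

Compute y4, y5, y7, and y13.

y4 = L, y5 = H, y7 = H, y13 = H

y0 = I2 NOR I5 = L NOR H = L
y1 = I1 NOR I0 = H NOR H = L
y3 = y0 NOR I0 = L NOR H = L
y4 = NOT I1 = NOT H = L
y5 = y3 NOR I3 = L NOR L = H
y7 = y5 OR y3 OR I3 = H OR L OR L = H
y8 = I5 NOR y7 = H NOR H = L
y9 = y0 NOR y1 = L NOR L = H
y12 = y9 NOR y8 = H NOR L = L
y13 = NOT y12 = NOT L = H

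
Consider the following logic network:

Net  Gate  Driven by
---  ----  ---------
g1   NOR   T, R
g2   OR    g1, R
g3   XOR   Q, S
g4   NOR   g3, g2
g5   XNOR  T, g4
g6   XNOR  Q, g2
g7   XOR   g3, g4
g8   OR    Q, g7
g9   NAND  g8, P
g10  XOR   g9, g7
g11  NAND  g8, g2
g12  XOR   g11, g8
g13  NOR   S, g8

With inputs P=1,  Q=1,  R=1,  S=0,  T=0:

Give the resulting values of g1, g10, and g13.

g1 = 0, g10 = 1, g13 = 0

g1 = T NOR R = 0 NOR 1 = 0
g2 = g1 OR R = 0 OR 1 = 1
g3 = Q XOR S = 1 XOR 0 = 1
g4 = g3 NOR g2 = 1 NOR 1 = 0
g7 = g3 XOR g4 = 1 XOR 0 = 1
g8 = Q OR g7 = 1 OR 1 = 1
g9 = g8 NAND P = 1 NAND 1 = 0
g10 = g9 XOR g7 = 0 XOR 1 = 1
g13 = S NOR g8 = 0 NOR 1 = 0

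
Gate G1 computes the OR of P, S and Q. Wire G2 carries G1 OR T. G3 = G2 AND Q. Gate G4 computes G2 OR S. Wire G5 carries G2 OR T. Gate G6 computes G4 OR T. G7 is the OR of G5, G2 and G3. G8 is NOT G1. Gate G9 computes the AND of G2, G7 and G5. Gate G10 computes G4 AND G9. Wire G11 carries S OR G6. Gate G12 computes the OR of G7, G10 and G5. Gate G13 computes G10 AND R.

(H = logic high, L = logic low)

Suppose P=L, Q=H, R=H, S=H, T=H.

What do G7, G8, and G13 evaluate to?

G7 = H, G8 = L, G13 = H

G1 = P OR S OR Q = L OR H OR H = H
G2 = G1 OR T = H OR H = H
G3 = G2 AND Q = H AND H = H
G4 = G2 OR S = H OR H = H
G5 = G2 OR T = H OR H = H
G7 = G5 OR G2 OR G3 = H OR H OR H = H
G8 = NOT G1 = NOT H = L
G9 = G2 AND G7 AND G5 = H AND H AND H = H
G10 = G4 AND G9 = H AND H = H
G13 = G10 AND R = H AND H = H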